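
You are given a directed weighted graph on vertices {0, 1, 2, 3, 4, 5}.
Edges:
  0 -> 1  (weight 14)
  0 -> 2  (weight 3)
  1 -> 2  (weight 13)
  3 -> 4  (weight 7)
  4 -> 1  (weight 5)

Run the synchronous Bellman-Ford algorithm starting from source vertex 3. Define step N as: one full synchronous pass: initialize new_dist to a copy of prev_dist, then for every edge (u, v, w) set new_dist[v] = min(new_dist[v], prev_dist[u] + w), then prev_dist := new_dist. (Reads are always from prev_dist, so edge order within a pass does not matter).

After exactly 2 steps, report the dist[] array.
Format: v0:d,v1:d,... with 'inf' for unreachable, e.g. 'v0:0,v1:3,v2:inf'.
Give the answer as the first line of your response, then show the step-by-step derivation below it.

v0:inf,v1:12,v2:inf,v3:0,v4:7,v5:inf

step 1: dist = v0:inf,v1:inf,v2:inf,v3:0,v4:7,v5:inf
step 2: dist = v0:inf,v1:12,v2:inf,v3:0,v4:7,v5:inf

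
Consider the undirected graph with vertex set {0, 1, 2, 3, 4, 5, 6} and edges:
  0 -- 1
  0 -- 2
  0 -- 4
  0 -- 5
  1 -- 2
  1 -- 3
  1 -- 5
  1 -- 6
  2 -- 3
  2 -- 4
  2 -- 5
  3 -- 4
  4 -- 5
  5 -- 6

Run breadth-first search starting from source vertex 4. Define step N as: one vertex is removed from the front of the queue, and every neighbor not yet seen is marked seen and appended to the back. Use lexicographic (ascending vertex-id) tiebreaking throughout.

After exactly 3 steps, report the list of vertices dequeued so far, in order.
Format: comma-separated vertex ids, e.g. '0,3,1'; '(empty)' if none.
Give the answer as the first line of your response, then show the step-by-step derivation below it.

4,0,2

step 1: dequeue 4; queue=[0,2,3,5]; order=4
step 2: dequeue 0; queue=[2,3,5,1]; order=4,0
step 3: dequeue 2; queue=[3,5,1]; order=4,0,2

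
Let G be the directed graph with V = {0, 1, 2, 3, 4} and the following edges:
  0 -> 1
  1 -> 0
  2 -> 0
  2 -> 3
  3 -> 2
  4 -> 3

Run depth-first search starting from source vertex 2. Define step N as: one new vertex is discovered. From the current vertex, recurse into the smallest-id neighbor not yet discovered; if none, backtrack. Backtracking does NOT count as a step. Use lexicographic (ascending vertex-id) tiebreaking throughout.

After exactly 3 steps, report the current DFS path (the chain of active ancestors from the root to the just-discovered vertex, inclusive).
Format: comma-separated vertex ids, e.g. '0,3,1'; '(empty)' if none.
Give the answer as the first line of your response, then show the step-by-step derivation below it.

2,0,1

step 1: discover 2; path=2; order=2
step 2: discover 0; path=2>0; order=2,0
step 3: discover 1; path=2>0>1; order=2,0,1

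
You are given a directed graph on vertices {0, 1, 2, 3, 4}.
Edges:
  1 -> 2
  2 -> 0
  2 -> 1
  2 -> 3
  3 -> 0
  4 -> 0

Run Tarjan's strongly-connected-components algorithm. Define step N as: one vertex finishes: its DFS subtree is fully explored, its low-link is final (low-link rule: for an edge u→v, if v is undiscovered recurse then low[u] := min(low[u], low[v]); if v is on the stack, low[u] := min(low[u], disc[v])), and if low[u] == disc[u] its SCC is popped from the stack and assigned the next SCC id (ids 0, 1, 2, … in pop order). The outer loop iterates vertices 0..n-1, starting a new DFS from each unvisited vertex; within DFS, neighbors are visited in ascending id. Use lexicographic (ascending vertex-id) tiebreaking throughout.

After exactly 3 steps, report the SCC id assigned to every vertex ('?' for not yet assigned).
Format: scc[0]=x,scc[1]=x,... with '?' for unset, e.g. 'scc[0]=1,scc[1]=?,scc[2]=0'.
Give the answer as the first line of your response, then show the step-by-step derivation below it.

scc[0]=0,scc[1]=?,scc[2]=?,scc[3]=1,scc[4]=?

step 1: low=(low[0]=0,low[1]=?,low[2]=?,low[3]=?,low[4]=?); scc=(scc[0]=0,scc[1]=?,scc[2]=?,scc[3]=?,scc[4]=?)
step 2: low=(low[0]=0,low[1]=1,low[2]=1,low[3]=3,low[4]=?); scc=(scc[0]=0,scc[1]=?,scc[2]=?,scc[3]=1,scc[4]=?)
step 3: low=(low[0]=0,low[1]=1,low[2]=1,low[3]=3,low[4]=?); scc=(scc[0]=0,scc[1]=?,scc[2]=?,scc[3]=1,scc[4]=?)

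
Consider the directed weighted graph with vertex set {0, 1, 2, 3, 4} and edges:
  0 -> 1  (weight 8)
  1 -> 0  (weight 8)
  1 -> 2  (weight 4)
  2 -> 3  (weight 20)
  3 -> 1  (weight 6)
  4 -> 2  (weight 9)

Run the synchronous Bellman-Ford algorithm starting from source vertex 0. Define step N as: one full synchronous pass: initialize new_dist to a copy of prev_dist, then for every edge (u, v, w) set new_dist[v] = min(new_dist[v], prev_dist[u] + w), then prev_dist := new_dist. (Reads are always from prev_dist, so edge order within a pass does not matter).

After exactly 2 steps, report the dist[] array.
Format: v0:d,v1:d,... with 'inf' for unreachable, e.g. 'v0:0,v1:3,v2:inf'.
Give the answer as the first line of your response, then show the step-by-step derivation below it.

v0:0,v1:8,v2:12,v3:inf,v4:inf

step 1: dist = v0:0,v1:8,v2:inf,v3:inf,v4:inf
step 2: dist = v0:0,v1:8,v2:12,v3:inf,v4:inf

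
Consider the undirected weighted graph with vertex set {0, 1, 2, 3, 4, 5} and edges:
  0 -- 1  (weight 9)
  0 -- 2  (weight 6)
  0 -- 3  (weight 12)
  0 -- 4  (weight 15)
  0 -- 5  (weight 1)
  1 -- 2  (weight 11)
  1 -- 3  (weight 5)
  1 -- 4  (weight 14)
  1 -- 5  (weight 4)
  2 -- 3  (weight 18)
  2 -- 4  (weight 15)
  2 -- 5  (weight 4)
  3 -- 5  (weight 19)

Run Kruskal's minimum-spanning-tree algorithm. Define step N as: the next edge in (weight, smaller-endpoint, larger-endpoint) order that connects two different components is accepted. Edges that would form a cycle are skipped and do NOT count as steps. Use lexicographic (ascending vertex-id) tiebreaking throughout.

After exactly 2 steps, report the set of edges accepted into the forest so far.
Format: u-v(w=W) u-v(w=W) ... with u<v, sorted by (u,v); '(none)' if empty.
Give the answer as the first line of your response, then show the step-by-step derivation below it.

0-5(w=1) 1-5(w=4)

step 1: add edge 0-5 (w=1); MST = {0-5(w=1)}
step 2: add edge 1-5 (w=4); MST = {0-5(w=1) 1-5(w=4)}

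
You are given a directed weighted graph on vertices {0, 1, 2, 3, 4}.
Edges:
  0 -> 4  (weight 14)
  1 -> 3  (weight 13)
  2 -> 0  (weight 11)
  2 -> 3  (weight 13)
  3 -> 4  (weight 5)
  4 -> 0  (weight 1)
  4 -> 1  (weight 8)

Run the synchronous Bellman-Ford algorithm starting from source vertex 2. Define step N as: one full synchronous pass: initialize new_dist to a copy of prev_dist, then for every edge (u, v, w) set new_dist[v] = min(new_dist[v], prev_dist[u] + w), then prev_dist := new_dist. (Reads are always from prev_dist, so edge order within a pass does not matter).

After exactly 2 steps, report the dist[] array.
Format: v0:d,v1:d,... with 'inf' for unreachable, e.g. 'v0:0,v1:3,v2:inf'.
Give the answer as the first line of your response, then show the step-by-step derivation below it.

v0:11,v1:inf,v2:0,v3:13,v4:18

step 1: dist = v0:11,v1:inf,v2:0,v3:13,v4:inf
step 2: dist = v0:11,v1:inf,v2:0,v3:13,v4:18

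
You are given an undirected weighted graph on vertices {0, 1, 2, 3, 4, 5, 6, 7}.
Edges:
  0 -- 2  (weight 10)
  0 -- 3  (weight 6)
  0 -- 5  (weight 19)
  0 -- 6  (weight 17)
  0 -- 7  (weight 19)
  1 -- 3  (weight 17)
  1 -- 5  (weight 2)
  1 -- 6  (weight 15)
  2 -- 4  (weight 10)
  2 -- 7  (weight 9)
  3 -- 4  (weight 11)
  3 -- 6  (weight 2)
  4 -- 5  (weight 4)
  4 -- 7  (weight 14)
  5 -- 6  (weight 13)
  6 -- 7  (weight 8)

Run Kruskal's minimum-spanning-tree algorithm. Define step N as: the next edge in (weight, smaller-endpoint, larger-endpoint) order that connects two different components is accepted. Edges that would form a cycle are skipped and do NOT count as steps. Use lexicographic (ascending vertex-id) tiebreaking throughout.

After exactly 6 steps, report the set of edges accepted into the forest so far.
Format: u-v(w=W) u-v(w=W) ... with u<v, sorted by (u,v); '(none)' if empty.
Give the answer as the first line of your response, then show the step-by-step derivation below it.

0-3(w=6) 1-5(w=2) 2-7(w=9) 3-6(w=2) 4-5(w=4) 6-7(w=8)

step 1: add edge 1-5 (w=2); MST = {1-5(w=2)}
step 2: add edge 3-6 (w=2); MST = {1-5(w=2) 3-6(w=2)}
step 3: add edge 4-5 (w=4); MST = {1-5(w=2) 3-6(w=2) 4-5(w=4)}
step 4: add edge 0-3 (w=6); MST = {0-3(w=6) 1-5(w=2) 3-6(w=2) 4-5(w=4)}
step 5: add edge 6-7 (w=8); MST = {0-3(w=6) 1-5(w=2) 3-6(w=2) 4-5(w=4) 6-7(w=8)}
step 6: add edge 2-7 (w=9); MST = {0-3(w=6) 1-5(w=2) 2-7(w=9) 3-6(w=2) 4-5(w=4) 6-7(w=8)}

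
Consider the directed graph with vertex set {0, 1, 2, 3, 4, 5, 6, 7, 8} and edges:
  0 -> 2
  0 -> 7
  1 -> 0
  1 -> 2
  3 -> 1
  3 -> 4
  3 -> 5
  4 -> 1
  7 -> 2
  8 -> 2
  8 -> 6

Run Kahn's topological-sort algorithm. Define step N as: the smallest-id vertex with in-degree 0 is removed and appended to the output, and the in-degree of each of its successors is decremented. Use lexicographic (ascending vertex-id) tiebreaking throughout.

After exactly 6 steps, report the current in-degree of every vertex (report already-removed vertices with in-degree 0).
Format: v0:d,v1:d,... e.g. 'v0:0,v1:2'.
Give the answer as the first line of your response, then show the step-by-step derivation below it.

v0:0,v1:0,v2:1,v3:0,v4:0,v5:0,v6:1,v7:0,v8:0

step 1: output 3; order=[3]; indeg=(1,1,4,0,0,0,1,1,0)
step 2: output 4; order=[3,4]; indeg=(1,0,4,0,0,0,1,1,0)
step 3: output 1; order=[3,4,1]; indeg=(0,0,3,0,0,0,1,1,0)
step 4: output 0; order=[3,4,1,0]; indeg=(0,0,2,0,0,0,1,0,0)
step 5: output 5; order=[3,4,1,0,5]; indeg=(0,0,2,0,0,0,1,0,0)
step 6: output 7; order=[3,4,1,0,5,7]; indeg=(0,0,1,0,0,0,1,0,0)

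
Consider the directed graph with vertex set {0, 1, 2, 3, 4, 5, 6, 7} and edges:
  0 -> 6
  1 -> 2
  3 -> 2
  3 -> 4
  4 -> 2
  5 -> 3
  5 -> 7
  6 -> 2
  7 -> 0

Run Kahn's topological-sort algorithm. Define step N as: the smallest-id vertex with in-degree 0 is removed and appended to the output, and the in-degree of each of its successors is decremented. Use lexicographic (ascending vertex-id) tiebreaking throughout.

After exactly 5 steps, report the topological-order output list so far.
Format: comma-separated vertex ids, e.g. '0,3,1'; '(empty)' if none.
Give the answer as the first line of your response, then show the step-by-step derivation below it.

1,5,3,4,7

step 1: output 1; order=[1]; indeg=(1,0,3,1,1,0,1,1)
step 2: output 5; order=[1,5]; indeg=(1,0,3,0,1,0,1,0)
step 3: output 3; order=[1,5,3]; indeg=(1,0,2,0,0,0,1,0)
step 4: output 4; order=[1,5,3,4]; indeg=(1,0,1,0,0,0,1,0)
step 5: output 7; order=[1,5,3,4,7]; indeg=(0,0,1,0,0,0,1,0)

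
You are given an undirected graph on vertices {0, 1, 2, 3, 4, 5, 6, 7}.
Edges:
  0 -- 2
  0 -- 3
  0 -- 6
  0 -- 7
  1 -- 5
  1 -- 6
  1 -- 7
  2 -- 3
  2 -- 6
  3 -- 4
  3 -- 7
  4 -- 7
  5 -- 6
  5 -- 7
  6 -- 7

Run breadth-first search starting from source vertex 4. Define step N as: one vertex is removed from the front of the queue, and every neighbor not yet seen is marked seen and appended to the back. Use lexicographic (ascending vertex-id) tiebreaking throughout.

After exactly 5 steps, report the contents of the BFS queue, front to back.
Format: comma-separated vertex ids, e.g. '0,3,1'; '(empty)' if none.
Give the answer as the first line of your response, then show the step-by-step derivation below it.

1,5,6

step 1: dequeue 4; queue=[3,7]; order=4
step 2: dequeue 3; queue=[7,0,2]; order=4,3
step 3: dequeue 7; queue=[0,2,1,5,6]; order=4,3,7
step 4: dequeue 0; queue=[2,1,5,6]; order=4,3,7,0
step 5: dequeue 2; queue=[1,5,6]; order=4,3,7,0,2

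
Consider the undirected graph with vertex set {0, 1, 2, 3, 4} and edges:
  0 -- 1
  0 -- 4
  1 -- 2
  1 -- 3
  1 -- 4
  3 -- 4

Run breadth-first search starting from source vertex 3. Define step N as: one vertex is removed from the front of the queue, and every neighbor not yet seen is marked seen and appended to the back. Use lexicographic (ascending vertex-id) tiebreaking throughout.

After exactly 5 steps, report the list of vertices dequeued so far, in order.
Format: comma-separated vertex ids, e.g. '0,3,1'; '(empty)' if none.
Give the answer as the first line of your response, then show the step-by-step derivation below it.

3,1,4,0,2

step 1: dequeue 3; queue=[1,4]; order=3
step 2: dequeue 1; queue=[4,0,2]; order=3,1
step 3: dequeue 4; queue=[0,2]; order=3,1,4
step 4: dequeue 0; queue=[2]; order=3,1,4,0
step 5: dequeue 2; queue=[(empty)]; order=3,1,4,0,2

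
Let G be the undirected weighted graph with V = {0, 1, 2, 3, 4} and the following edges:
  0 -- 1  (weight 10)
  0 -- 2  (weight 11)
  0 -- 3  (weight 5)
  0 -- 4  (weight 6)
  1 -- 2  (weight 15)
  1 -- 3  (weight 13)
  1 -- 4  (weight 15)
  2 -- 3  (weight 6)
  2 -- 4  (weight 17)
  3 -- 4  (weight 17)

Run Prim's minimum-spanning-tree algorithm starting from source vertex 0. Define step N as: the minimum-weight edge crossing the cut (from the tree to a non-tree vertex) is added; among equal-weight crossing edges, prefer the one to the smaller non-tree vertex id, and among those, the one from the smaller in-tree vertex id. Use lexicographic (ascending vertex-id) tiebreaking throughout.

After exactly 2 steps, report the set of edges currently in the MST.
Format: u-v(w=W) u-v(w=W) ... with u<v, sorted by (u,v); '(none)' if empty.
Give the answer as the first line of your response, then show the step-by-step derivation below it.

0-3(w=5) 2-3(w=6)

step 1: add edge 0-3 (w=5); MST = {0-3(w=5)}
step 2: add edge 2-3 (w=6); MST = {0-3(w=5) 2-3(w=6)}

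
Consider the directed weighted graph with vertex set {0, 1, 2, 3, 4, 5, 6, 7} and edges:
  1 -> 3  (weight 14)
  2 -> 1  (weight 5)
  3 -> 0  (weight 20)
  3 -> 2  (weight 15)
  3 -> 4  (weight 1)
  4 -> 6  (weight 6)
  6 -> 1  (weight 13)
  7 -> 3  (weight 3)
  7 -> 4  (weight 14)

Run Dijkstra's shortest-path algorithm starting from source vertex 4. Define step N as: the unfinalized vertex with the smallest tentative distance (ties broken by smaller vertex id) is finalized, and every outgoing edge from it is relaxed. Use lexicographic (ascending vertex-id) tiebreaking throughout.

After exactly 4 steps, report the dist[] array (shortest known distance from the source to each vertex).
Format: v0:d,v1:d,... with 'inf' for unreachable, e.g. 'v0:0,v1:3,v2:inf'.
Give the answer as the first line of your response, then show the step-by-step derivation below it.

v0:53,v1:19,v2:48,v3:33,v4:0,v5:inf,v6:6,v7:inf

step 1: dist = v0:inf,v1:inf,v2:inf,v3:inf,v4:0,v5:inf,v6:6,v7:inf
step 2: dist = v0:inf,v1:19,v2:inf,v3:inf,v4:0,v5:inf,v6:6,v7:inf
step 3: dist = v0:inf,v1:19,v2:inf,v3:33,v4:0,v5:inf,v6:6,v7:inf
step 4: dist = v0:53,v1:19,v2:48,v3:33,v4:0,v5:inf,v6:6,v7:inf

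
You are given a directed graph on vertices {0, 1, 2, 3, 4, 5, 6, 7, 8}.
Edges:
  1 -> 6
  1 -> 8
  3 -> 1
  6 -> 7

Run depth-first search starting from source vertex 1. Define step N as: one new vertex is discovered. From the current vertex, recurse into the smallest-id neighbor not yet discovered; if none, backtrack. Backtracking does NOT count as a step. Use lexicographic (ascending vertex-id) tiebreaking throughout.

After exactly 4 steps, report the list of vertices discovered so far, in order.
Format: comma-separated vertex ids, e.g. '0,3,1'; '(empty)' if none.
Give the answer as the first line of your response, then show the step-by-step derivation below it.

1,6,7,8

step 1: discover 1; path=1; order=1
step 2: discover 6; path=1>6; order=1,6
step 3: discover 7; path=1>6>7; order=1,6,7
step 4: discover 8; path=1>8; order=1,6,7,8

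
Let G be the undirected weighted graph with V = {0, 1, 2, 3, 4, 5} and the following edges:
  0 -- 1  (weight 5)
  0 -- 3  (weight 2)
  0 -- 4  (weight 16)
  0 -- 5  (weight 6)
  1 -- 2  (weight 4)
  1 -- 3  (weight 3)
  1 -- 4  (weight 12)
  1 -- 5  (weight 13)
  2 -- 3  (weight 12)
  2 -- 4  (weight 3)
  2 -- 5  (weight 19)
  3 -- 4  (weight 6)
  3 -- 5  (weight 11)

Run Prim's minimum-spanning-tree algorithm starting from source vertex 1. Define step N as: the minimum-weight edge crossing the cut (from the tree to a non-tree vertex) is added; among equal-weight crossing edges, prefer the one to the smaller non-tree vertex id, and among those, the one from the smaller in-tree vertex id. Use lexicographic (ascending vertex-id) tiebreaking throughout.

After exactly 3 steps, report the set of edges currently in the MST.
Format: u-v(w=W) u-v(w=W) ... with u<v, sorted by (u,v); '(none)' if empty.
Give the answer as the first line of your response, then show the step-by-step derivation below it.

0-3(w=2) 1-2(w=4) 1-3(w=3)

step 1: add edge 1-3 (w=3); MST = {1-3(w=3)}
step 2: add edge 0-3 (w=2); MST = {0-3(w=2) 1-3(w=3)}
step 3: add edge 1-2 (w=4); MST = {0-3(w=2) 1-2(w=4) 1-3(w=3)}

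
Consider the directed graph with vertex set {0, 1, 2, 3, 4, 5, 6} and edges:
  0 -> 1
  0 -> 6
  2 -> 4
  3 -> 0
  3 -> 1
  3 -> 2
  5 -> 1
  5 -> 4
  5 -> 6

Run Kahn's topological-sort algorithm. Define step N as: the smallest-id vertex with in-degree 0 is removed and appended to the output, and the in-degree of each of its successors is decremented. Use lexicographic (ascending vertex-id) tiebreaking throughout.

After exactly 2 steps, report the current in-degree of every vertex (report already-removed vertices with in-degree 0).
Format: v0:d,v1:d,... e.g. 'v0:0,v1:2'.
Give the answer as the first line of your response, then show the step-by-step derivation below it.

v0:0,v1:1,v2:0,v3:0,v4:2,v5:0,v6:1

step 1: output 3; order=[3]; indeg=(0,2,0,0,2,0,2)
step 2: output 0; order=[3,0]; indeg=(0,1,0,0,2,0,1)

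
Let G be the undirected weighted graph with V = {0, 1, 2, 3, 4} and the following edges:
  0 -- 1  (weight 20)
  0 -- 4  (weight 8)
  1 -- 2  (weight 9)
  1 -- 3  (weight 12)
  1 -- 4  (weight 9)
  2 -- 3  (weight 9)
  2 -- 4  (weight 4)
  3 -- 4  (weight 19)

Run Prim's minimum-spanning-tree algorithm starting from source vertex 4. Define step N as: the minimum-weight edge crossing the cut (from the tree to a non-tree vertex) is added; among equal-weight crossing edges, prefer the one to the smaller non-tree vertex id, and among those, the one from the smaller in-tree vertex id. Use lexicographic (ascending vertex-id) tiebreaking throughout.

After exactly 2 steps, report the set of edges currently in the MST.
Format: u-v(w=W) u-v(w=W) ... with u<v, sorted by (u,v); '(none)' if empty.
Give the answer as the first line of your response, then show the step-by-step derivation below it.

0-4(w=8) 2-4(w=4)

step 1: add edge 2-4 (w=4); MST = {2-4(w=4)}
step 2: add edge 0-4 (w=8); MST = {0-4(w=8) 2-4(w=4)}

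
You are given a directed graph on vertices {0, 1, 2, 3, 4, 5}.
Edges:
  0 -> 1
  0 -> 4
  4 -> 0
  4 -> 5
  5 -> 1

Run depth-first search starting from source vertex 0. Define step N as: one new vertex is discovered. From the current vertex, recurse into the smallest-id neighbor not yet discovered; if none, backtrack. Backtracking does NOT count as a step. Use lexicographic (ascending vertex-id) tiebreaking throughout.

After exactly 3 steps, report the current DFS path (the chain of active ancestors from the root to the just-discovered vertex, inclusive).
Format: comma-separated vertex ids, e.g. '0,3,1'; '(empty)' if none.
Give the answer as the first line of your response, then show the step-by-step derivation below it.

0,4

step 1: discover 0; path=0; order=0
step 2: discover 1; path=0>1; order=0,1
step 3: discover 4; path=0>4; order=0,1,4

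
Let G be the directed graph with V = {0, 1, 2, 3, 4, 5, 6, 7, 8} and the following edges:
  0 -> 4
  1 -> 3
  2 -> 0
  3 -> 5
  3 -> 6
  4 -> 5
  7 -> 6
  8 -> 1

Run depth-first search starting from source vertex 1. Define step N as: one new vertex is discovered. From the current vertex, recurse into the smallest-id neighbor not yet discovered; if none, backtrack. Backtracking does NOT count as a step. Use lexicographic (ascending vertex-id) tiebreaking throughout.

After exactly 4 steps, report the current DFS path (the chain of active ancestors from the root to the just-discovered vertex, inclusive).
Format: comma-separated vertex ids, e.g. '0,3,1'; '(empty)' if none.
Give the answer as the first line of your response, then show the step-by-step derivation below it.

1,3,6

step 1: discover 1; path=1; order=1
step 2: discover 3; path=1>3; order=1,3
step 3: discover 5; path=1>3>5; order=1,3,5
step 4: discover 6; path=1>3>6; order=1,3,5,6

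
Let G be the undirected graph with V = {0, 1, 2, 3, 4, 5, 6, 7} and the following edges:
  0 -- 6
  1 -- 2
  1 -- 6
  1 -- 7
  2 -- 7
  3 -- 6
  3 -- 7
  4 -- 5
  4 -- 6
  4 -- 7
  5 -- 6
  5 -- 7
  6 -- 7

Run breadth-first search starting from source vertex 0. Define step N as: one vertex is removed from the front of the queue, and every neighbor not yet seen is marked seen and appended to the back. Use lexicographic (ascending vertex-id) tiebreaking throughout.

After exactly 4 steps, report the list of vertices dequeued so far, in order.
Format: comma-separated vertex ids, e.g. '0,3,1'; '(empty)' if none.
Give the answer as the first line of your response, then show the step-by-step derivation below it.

0,6,1,3

step 1: dequeue 0; queue=[6]; order=0
step 2: dequeue 6; queue=[1,3,4,5,7]; order=0,6
step 3: dequeue 1; queue=[3,4,5,7,2]; order=0,6,1
step 4: dequeue 3; queue=[4,5,7,2]; order=0,6,1,3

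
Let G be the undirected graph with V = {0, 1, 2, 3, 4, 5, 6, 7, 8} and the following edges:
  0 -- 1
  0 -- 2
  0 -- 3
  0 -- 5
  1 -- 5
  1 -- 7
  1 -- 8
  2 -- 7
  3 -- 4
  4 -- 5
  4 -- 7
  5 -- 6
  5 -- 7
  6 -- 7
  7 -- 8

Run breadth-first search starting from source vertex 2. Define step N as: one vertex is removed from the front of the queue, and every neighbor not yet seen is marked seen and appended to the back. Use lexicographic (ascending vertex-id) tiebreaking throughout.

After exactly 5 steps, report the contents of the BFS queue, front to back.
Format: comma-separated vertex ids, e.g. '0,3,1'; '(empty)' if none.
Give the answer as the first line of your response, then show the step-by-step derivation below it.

5,4,6,8

step 1: dequeue 2; queue=[0,7]; order=2
step 2: dequeue 0; queue=[7,1,3,5]; order=2,0
step 3: dequeue 7; queue=[1,3,5,4,6,8]; order=2,0,7
step 4: dequeue 1; queue=[3,5,4,6,8]; order=2,0,7,1
step 5: dequeue 3; queue=[5,4,6,8]; order=2,0,7,1,3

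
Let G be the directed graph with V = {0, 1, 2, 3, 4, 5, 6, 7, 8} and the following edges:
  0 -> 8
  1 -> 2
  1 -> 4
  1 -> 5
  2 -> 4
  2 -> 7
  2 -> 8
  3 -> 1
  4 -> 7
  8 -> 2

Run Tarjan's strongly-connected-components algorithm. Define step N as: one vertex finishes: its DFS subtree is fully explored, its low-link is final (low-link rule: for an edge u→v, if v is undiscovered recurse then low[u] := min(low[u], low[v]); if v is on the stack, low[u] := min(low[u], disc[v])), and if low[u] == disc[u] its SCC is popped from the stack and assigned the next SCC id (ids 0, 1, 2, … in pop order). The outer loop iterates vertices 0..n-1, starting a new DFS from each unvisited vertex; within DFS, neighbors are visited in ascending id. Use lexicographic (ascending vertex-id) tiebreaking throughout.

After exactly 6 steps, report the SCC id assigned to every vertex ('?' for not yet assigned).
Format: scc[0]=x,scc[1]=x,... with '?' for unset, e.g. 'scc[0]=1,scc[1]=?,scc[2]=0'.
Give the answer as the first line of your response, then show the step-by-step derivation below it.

scc[0]=3,scc[1]=?,scc[2]=2,scc[3]=?,scc[4]=1,scc[5]=4,scc[6]=?,scc[7]=0,scc[8]=2

step 1: low=(low[0]=0,low[1]=?,low[2]=2,low[3]=?,low[4]=3,low[5]=?,low[6]=?,low[7]=4,low[8]=1); scc=(scc[0]=?,scc[1]=?,scc[2]=?,scc[3]=?,scc[4]=?,scc[5]=?,scc[6]=?,scc[7]=0,scc[8]=?)
step 2: low=(low[0]=0,low[1]=?,low[2]=2,low[3]=?,low[4]=3,low[5]=?,low[6]=?,low[7]=4,low[8]=1); scc=(scc[0]=?,scc[1]=?,scc[2]=?,scc[3]=?,scc[4]=1,scc[5]=?,scc[6]=?,scc[7]=0,scc[8]=?)
step 3: low=(low[0]=0,low[1]=?,low[2]=1,low[3]=?,low[4]=3,low[5]=?,low[6]=?,low[7]=4,low[8]=1); scc=(scc[0]=?,scc[1]=?,scc[2]=?,scc[3]=?,scc[4]=1,scc[5]=?,scc[6]=?,scc[7]=0,scc[8]=?)
step 4: low=(low[0]=0,low[1]=?,low[2]=1,low[3]=?,low[4]=3,low[5]=?,low[6]=?,low[7]=4,low[8]=1); scc=(scc[0]=?,scc[1]=?,scc[2]=2,scc[3]=?,scc[4]=1,scc[5]=?,scc[6]=?,scc[7]=0,scc[8]=2)
step 5: low=(low[0]=0,low[1]=?,low[2]=1,low[3]=?,low[4]=3,low[5]=?,low[6]=?,low[7]=4,low[8]=1); scc=(scc[0]=3,scc[1]=?,scc[2]=2,scc[3]=?,scc[4]=1,scc[5]=?,scc[6]=?,scc[7]=0,scc[8]=2)
step 6: low=(low[0]=0,low[1]=5,low[2]=1,low[3]=?,low[4]=3,low[5]=6,low[6]=?,low[7]=4,low[8]=1); scc=(scc[0]=3,scc[1]=?,scc[2]=2,scc[3]=?,scc[4]=1,scc[5]=4,scc[6]=?,scc[7]=0,scc[8]=2)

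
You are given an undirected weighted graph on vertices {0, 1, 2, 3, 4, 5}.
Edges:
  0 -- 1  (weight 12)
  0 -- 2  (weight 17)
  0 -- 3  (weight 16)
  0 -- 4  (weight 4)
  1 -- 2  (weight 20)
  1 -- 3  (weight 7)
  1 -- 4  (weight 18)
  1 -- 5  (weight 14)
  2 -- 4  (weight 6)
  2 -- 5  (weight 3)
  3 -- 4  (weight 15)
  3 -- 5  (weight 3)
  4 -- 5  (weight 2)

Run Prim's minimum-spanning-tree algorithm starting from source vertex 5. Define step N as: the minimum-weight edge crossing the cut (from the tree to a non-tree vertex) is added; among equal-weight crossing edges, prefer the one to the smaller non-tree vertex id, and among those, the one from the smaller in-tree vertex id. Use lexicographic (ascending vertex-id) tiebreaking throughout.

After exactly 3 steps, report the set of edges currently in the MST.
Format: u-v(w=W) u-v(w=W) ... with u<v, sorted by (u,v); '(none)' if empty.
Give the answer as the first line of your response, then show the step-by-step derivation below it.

2-5(w=3) 3-5(w=3) 4-5(w=2)

step 1: add edge 4-5 (w=2); MST = {4-5(w=2)}
step 2: add edge 2-5 (w=3); MST = {2-5(w=3) 4-5(w=2)}
step 3: add edge 3-5 (w=3); MST = {2-5(w=3) 3-5(w=3) 4-5(w=2)}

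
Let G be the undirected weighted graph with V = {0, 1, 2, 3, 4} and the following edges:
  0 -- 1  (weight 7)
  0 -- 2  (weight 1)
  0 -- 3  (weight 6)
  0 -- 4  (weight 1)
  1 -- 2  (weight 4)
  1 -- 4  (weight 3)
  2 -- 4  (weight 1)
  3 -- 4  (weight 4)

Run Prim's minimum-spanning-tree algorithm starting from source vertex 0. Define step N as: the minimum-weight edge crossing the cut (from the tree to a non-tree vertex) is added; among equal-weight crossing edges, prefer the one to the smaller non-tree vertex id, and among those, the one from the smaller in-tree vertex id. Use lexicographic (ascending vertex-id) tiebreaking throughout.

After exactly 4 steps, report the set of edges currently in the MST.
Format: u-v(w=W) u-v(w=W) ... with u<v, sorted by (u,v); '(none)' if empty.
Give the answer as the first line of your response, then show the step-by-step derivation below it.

0-2(w=1) 0-4(w=1) 1-4(w=3) 3-4(w=4)

step 1: add edge 0-2 (w=1); MST = {0-2(w=1)}
step 2: add edge 0-4 (w=1); MST = {0-2(w=1) 0-4(w=1)}
step 3: add edge 1-4 (w=3); MST = {0-2(w=1) 0-4(w=1) 1-4(w=3)}
step 4: add edge 3-4 (w=4); MST = {0-2(w=1) 0-4(w=1) 1-4(w=3) 3-4(w=4)}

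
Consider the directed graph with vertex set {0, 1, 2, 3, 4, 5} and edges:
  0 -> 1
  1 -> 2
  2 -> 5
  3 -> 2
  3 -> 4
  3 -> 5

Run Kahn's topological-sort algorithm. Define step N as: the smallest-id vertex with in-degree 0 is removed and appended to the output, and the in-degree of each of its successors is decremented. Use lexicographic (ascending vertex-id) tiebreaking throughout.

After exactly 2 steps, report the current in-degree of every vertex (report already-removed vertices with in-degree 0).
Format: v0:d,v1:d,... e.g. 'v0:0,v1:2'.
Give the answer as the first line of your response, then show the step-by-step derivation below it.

v0:0,v1:0,v2:1,v3:0,v4:1,v5:2

step 1: output 0; order=[0]; indeg=(0,0,2,0,1,2)
step 2: output 1; order=[0,1]; indeg=(0,0,1,0,1,2)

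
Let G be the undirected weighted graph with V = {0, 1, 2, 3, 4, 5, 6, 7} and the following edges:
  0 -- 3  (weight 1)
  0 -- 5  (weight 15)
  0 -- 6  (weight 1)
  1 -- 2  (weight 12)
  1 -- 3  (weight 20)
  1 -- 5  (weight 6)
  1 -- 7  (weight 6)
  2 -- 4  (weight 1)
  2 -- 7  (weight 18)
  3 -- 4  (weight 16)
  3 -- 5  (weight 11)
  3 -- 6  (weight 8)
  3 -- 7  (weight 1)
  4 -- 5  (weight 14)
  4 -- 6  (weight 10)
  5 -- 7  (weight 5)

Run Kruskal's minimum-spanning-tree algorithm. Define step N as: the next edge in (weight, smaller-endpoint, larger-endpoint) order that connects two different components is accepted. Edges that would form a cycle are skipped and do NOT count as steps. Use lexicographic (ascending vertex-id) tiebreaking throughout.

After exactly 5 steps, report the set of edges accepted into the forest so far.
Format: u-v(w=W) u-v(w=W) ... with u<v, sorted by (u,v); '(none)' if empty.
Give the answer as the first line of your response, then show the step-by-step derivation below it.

0-3(w=1) 0-6(w=1) 2-4(w=1) 3-7(w=1) 5-7(w=5)

step 1: add edge 0-3 (w=1); MST = {0-3(w=1)}
step 2: add edge 0-6 (w=1); MST = {0-3(w=1) 0-6(w=1)}
step 3: add edge 2-4 (w=1); MST = {0-3(w=1) 0-6(w=1) 2-4(w=1)}
step 4: add edge 3-7 (w=1); MST = {0-3(w=1) 0-6(w=1) 2-4(w=1) 3-7(w=1)}
step 5: add edge 5-7 (w=5); MST = {0-3(w=1) 0-6(w=1) 2-4(w=1) 3-7(w=1) 5-7(w=5)}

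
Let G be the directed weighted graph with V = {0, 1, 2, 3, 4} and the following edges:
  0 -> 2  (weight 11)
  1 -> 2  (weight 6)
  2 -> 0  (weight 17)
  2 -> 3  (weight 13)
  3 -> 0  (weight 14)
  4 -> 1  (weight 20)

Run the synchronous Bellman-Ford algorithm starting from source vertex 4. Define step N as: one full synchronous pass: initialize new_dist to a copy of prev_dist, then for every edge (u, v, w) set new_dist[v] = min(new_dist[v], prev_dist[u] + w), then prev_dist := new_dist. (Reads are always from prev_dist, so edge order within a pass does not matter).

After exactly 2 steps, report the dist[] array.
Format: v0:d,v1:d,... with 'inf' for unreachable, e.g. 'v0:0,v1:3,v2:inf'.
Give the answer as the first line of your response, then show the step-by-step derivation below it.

v0:inf,v1:20,v2:26,v3:inf,v4:0

step 1: dist = v0:inf,v1:20,v2:inf,v3:inf,v4:0
step 2: dist = v0:inf,v1:20,v2:26,v3:inf,v4:0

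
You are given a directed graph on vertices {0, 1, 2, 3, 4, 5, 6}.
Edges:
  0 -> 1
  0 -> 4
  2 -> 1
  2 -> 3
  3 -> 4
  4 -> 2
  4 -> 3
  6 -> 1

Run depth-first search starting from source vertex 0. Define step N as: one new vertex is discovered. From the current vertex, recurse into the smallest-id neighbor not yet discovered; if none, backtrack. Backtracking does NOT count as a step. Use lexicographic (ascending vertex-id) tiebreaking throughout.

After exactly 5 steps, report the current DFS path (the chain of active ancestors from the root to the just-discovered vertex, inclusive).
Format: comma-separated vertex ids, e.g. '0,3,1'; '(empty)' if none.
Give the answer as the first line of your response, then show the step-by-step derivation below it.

0,4,2,3

step 1: discover 0; path=0; order=0
step 2: discover 1; path=0>1; order=0,1
step 3: discover 4; path=0>4; order=0,1,4
step 4: discover 2; path=0>4>2; order=0,1,4,2
step 5: discover 3; path=0>4>2>3; order=0,1,4,2,3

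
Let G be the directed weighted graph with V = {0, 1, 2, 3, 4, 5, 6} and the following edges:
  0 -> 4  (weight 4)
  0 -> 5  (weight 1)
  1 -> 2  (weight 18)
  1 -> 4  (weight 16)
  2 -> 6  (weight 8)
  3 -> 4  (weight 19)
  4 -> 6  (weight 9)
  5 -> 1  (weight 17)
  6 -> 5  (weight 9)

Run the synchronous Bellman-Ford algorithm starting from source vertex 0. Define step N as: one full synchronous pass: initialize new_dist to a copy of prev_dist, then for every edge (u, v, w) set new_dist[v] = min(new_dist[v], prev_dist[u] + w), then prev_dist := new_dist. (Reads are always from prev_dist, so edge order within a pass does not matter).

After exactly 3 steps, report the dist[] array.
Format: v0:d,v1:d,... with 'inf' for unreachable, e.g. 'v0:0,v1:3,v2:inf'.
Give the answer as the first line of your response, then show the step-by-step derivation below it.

v0:0,v1:18,v2:36,v3:inf,v4:4,v5:1,v6:13

step 1: dist = v0:0,v1:inf,v2:inf,v3:inf,v4:4,v5:1,v6:inf
step 2: dist = v0:0,v1:18,v2:inf,v3:inf,v4:4,v5:1,v6:13
step 3: dist = v0:0,v1:18,v2:36,v3:inf,v4:4,v5:1,v6:13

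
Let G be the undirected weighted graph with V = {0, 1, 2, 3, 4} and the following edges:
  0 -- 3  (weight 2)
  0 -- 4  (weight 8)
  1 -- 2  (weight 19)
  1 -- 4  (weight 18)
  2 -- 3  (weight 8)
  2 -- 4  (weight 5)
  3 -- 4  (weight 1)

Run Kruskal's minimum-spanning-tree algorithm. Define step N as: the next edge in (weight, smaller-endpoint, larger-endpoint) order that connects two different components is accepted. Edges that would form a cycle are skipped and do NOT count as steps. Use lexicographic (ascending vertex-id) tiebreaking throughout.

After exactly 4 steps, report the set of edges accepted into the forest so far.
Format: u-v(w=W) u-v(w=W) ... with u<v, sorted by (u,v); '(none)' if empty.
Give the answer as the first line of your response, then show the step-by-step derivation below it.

0-3(w=2) 1-4(w=18) 2-4(w=5) 3-4(w=1)

step 1: add edge 3-4 (w=1); MST = {3-4(w=1)}
step 2: add edge 0-3 (w=2); MST = {0-3(w=2) 3-4(w=1)}
step 3: add edge 2-4 (w=5); MST = {0-3(w=2) 2-4(w=5) 3-4(w=1)}
step 4: add edge 1-4 (w=18); MST = {0-3(w=2) 1-4(w=18) 2-4(w=5) 3-4(w=1)}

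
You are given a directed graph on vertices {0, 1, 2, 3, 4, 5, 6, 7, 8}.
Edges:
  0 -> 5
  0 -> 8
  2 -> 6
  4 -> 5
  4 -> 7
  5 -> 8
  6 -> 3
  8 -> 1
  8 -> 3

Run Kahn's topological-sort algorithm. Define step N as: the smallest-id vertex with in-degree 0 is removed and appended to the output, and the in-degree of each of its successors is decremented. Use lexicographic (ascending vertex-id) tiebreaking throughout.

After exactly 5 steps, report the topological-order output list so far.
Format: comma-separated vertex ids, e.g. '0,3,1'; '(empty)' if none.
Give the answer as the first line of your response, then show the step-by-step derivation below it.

0,2,4,5,6

step 1: output 0; order=[0]; indeg=(0,1,0,2,0,1,1,1,1)
step 2: output 2; order=[0,2]; indeg=(0,1,0,2,0,1,0,1,1)
step 3: output 4; order=[0,2,4]; indeg=(0,1,0,2,0,0,0,0,1)
step 4: output 5; order=[0,2,4,5]; indeg=(0,1,0,2,0,0,0,0,0)
step 5: output 6; order=[0,2,4,5,6]; indeg=(0,1,0,1,0,0,0,0,0)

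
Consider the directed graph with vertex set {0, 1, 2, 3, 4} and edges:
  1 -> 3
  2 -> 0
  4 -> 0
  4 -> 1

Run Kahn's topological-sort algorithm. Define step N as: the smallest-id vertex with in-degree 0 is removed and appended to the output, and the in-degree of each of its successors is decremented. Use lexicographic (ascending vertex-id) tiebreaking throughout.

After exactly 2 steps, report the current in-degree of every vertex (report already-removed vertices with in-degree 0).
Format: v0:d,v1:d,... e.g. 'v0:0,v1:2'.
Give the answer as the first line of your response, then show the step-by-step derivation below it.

v0:0,v1:0,v2:0,v3:1,v4:0

step 1: output 2; order=[2]; indeg=(1,1,0,1,0)
step 2: output 4; order=[2,4]; indeg=(0,0,0,1,0)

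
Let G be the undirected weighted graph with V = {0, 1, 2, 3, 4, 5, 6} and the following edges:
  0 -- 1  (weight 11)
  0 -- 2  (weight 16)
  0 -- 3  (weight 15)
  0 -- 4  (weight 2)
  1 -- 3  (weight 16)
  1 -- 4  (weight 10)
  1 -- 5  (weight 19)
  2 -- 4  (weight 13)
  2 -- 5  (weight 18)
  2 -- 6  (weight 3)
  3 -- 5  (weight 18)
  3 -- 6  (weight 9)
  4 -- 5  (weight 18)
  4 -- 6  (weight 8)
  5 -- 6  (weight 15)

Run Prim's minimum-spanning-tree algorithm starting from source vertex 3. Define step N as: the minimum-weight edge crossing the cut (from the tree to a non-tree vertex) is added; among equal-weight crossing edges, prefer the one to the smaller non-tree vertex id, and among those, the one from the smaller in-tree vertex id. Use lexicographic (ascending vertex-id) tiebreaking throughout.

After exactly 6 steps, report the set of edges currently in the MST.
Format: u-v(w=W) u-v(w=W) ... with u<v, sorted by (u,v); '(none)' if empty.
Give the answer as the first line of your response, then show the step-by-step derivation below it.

0-4(w=2) 1-4(w=10) 2-6(w=3) 3-6(w=9) 4-6(w=8) 5-6(w=15)

step 1: add edge 3-6 (w=9); MST = {3-6(w=9)}
step 2: add edge 2-6 (w=3); MST = {2-6(w=3) 3-6(w=9)}
step 3: add edge 4-6 (w=8); MST = {2-6(w=3) 3-6(w=9) 4-6(w=8)}
step 4: add edge 0-4 (w=2); MST = {0-4(w=2) 2-6(w=3) 3-6(w=9) 4-6(w=8)}
step 5: add edge 1-4 (w=10); MST = {0-4(w=2) 1-4(w=10) 2-6(w=3) 3-6(w=9) 4-6(w=8)}
step 6: add edge 5-6 (w=15); MST = {0-4(w=2) 1-4(w=10) 2-6(w=3) 3-6(w=9) 4-6(w=8) 5-6(w=15)}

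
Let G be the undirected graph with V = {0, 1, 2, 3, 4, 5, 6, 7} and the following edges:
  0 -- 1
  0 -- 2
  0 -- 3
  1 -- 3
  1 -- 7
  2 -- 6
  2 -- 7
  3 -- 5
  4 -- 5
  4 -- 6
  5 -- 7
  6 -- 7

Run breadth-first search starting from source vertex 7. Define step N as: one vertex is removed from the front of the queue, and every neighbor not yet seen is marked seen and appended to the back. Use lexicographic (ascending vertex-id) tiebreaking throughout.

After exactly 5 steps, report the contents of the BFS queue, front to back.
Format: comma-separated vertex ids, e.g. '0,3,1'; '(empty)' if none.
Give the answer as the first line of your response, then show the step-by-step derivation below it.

0,3,4

step 1: dequeue 7; queue=[1,2,5,6]; order=7
step 2: dequeue 1; queue=[2,5,6,0,3]; order=7,1
step 3: dequeue 2; queue=[5,6,0,3]; order=7,1,2
step 4: dequeue 5; queue=[6,0,3,4]; order=7,1,2,5
step 5: dequeue 6; queue=[0,3,4]; order=7,1,2,5,6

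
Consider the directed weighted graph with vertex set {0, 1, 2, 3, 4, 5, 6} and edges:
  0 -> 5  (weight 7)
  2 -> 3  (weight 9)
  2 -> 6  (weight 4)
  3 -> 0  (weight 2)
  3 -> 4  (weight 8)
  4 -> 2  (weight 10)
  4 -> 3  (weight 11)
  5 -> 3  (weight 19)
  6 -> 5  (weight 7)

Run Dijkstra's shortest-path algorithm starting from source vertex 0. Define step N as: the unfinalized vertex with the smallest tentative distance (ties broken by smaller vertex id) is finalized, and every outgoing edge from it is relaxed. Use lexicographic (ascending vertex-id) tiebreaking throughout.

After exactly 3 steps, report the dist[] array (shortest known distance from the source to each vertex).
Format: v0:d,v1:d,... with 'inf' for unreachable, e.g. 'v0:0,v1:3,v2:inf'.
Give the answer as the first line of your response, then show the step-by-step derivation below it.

v0:0,v1:inf,v2:inf,v3:26,v4:34,v5:7,v6:inf

step 1: dist = v0:0,v1:inf,v2:inf,v3:inf,v4:inf,v5:7,v6:inf
step 2: dist = v0:0,v1:inf,v2:inf,v3:26,v4:inf,v5:7,v6:inf
step 3: dist = v0:0,v1:inf,v2:inf,v3:26,v4:34,v5:7,v6:inf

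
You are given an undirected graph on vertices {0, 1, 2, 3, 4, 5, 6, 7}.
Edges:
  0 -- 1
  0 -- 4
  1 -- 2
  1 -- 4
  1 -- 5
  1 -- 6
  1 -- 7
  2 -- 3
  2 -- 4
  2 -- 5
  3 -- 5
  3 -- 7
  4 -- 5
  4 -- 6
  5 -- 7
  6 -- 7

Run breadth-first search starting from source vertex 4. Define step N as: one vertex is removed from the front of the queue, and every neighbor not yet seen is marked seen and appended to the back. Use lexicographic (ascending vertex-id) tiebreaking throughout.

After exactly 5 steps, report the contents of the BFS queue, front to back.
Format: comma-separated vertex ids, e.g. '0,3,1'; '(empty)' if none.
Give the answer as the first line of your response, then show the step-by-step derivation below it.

6,7,3

step 1: dequeue 4; queue=[0,1,2,5,6]; order=4
step 2: dequeue 0; queue=[1,2,5,6]; order=4,0
step 3: dequeue 1; queue=[2,5,6,7]; order=4,0,1
step 4: dequeue 2; queue=[5,6,7,3]; order=4,0,1,2
step 5: dequeue 5; queue=[6,7,3]; order=4,0,1,2,5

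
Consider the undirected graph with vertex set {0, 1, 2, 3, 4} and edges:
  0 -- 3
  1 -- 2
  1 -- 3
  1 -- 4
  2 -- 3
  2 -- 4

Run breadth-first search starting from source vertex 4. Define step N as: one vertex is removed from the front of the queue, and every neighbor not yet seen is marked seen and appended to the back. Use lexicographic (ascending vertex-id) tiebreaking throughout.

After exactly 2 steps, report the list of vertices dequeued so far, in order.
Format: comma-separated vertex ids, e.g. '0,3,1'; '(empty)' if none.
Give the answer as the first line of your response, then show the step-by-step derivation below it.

4,1

step 1: dequeue 4; queue=[1,2]; order=4
step 2: dequeue 1; queue=[2,3]; order=4,1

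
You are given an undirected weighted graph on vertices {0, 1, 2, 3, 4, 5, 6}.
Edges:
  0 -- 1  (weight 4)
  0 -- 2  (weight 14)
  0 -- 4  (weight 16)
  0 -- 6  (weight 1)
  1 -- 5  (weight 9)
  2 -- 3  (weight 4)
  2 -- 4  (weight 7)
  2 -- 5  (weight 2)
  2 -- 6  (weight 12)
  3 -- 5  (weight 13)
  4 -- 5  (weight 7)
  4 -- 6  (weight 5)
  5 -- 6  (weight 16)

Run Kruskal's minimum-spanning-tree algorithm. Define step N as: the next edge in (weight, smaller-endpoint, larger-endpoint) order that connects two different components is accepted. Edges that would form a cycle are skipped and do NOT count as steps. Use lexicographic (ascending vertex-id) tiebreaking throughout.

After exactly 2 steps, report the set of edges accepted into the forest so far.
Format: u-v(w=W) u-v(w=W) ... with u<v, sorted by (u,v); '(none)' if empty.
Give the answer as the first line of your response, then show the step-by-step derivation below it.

0-6(w=1) 2-5(w=2)

step 1: add edge 0-6 (w=1); MST = {0-6(w=1)}
step 2: add edge 2-5 (w=2); MST = {0-6(w=1) 2-5(w=2)}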